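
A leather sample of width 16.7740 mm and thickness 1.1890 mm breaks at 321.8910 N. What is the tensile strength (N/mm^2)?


Formula: TS = force / (width * thickness)
Substituting: TS = 321.8910 / (16.7740 * 1.1890)
Result: 16.1395 N/mm^2


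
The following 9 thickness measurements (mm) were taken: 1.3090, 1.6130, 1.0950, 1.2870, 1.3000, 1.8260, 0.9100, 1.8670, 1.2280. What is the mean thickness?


Formula: Average = sum / n
Substituting: Average = 12.4350 / 9
Result: 1.3817 mm


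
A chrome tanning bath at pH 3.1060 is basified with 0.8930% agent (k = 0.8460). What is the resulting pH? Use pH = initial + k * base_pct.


Formula: pH_final = pH_initial + k * base_pct
Substituting: pH_final = 3.1060 + 0.8460 * 0.8930
Result: 3.8615


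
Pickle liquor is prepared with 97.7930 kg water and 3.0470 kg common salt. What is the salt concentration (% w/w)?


Formula: Conc = salt / (water + salt) * 100
Substituting: Conc = 3.0470 / (97.7930 + 3.0470) * 100
Result: 3.0216 %


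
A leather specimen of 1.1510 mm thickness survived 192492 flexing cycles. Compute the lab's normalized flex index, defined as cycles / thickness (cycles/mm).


Formula: Index = cycles / thickness
Substituting: Index = 192492 / 1.1510
Result: 167238.9227 cycles/mm


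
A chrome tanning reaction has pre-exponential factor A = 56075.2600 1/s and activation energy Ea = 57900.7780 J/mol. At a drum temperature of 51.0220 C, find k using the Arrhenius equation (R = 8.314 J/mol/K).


T_K = T_C + 273.15 = 51.0220 + 273.15 = 324.1720 K
exponent = -Ea / (R * T_K) = -57900.7780 / (8.314 * 324.1720) = -21.4832
k = A * exp(exponent) = 56075.2600 * exp(-21.4832) = 2.6226e-05 1/s


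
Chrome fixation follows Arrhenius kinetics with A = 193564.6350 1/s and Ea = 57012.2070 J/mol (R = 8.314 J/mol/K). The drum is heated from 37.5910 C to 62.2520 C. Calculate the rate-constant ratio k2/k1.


T1 = 37.5910 + 273.15 = 310.7410 K; T2 = 62.2520 + 273.15 = 335.4020 K
k1 = A * exp(-Ea/(R*T1)) = 193564.6350 * exp(-57012.2070/(8.314*310.7410)) = 5.0454e-05 1/s
k2 = A * exp(-Ea/(R*T2)) = 193564.6350 * exp(-57012.2070/(8.314*335.4020)) = 2.5561e-04 1/s
k2/k1 = 2.5561e-04 / 5.0454e-05 = 5.0661


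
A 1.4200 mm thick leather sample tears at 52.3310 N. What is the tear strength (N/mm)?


Formula: Tear strength = force / thickness
Substituting: Tear strength = 52.3310 / 1.4200
Result: 36.8528 N/mm


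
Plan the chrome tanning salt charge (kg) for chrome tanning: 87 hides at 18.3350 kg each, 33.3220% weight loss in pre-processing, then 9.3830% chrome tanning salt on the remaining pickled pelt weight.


Total_raw = N * avg_wt = 87 * 18.3350 = 1595.1450 kg
Substrate = Total_raw * (1 - loss/100) = 1595.1450 * (1 - 33.3220/100) = 1063.6108 kg
Chrome = Substrate * pct / 100 = 1063.6108 * 9.3830 / 100 = 99.7986 kg


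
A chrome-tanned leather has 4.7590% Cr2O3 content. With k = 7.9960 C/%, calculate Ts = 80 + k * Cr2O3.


Formula: Ts = 80 + k * Cr2O3
Substituting: Ts = 80 + 7.9960 * 4.7590
Result: 118.0530 C


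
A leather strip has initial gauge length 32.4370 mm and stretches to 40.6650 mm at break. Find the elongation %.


Formula: Elongation = (Lf - L0) / L0 * 100
Substituting: Elongation = (40.6650 - 32.4370) / 32.4370 * 100
Result: 25.3661 %


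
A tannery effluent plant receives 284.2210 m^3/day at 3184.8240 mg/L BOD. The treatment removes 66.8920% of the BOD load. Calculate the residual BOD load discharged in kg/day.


Load_in = volume * conc / 1000 = 284.2210 * 3184.8240 / 1000 = 905.1939 kg/day
Removed = Load_in * eff / 100 = 905.1939 * 66.8920 / 100 = 605.5023 kg/day
Load_out = Load_in - Removed = 905.1939 - 605.5023 = 299.6916 kg/day


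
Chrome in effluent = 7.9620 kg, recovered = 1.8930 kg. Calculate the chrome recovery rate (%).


Formula: Recovery = recovered / input * 100
Substituting: Recovery = 1.8930 / 7.9620 * 100
Result: 23.7754 %


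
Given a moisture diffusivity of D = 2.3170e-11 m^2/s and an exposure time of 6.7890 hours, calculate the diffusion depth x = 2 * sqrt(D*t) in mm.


t = 6.7890 hr * 3600 = 24440.4000 s
D * t = 2.3170e-11 * 24440.4000 = 5.6628e-07
x = 2 * sqrt(D*t) = 2 * sqrt(5.6628e-07) = 0.00150504 m = 1.5050 mm


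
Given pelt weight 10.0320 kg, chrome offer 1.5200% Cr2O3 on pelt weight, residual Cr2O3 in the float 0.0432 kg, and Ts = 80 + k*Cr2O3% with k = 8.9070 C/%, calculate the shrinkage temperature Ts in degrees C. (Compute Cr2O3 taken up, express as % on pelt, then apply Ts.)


Offered = pelt * offer_pct / 100 = 10.0320 * 1.5200 / 100 = 0.1525 kg
Uptake = offered - residual = 0.1525 - 0.0432 = 0.1093 kg
Cr2O3% on pelt = uptake / pelt * 100 = 0.1093 / 10.0320 * 100 = 1.0894 %
Ts = 80 + k * Cr2O3% = 80 + 8.9070 * 1.0894 = 89.7031 C


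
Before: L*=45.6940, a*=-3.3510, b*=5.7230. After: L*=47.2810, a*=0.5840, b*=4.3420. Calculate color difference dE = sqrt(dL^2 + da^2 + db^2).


dL = 1.5870, da = 3.9350, db = -1.3810
dE = sqrt(1.5870^2 + 3.9350^2 + (-1.3810)^2) = 4.4621


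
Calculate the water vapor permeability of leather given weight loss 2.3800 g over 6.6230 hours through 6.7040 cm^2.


Formula: WVP = loss / (area * time)
Substituting: WVP = 2.3800 / (6.7040 * 6.6230)
Result: 0.0536029 g/(cm^2*hr)


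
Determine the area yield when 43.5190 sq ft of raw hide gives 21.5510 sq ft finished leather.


Formula: Yield = finished / raw * 100
Substituting: Yield = 21.5510 / 43.5190 * 100
Result: 49.5209 %


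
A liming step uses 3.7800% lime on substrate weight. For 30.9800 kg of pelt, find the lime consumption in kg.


Formula: Lime = substrate * pct / 100
Substituting: Lime = 30.9800 * 3.7800 / 100
Result: 1.1710 kg


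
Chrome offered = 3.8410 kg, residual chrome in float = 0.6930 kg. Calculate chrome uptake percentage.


Formula: Uptake = (offered - residual) / offered * 100
Substituting: Uptake = (3.8410 - 0.6930) / 3.8410 * 100
Result: 81.9578 %


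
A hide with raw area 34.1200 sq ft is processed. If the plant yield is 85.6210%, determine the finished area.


Formula: finished = raw * yield / 100
Substituting: finished = 34.1200 * 85.6210 / 100
Result: 29.2139 sq ft


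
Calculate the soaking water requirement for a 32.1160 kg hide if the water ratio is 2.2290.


Formula: Water = hide_weight * ratio
Substituting: Water = 32.1160 * 2.2290
Result: 71.5866 kg


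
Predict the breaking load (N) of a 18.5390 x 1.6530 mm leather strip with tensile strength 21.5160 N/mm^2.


Formula: F = TS * w * t
Substituting: F = 21.5160 * 18.5390 * 1.6530
Result: 659.3571 N


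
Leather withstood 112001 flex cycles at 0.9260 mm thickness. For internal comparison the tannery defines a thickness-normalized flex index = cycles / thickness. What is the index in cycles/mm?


Formula: Index = cycles / thickness
Substituting: Index = 112001 / 0.9260
Result: 120951.4039 cycles/mm


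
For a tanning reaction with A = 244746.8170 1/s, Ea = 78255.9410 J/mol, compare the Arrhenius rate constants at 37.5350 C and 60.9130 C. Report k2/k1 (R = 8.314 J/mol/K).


T1 = 37.5350 + 273.15 = 310.6850 K; T2 = 60.9130 + 273.15 = 334.0630 K
k1 = A * exp(-Ea/(R*T1)) = 244746.8170 * exp(-78255.9410/(8.314*310.6850)) = 1.7033e-08 1/s
k2 = A * exp(-Ea/(R*T2)) = 244746.8170 * exp(-78255.9410/(8.314*334.0630)) = 1.4192e-07 1/s
k2/k1 = 1.4192e-07 / 1.7033e-08 = 8.3324


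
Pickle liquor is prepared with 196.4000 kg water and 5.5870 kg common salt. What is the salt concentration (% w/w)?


Formula: Conc = salt / (water + salt) * 100
Substituting: Conc = 5.5870 / (196.4000 + 5.5870) * 100
Result: 2.7660 %


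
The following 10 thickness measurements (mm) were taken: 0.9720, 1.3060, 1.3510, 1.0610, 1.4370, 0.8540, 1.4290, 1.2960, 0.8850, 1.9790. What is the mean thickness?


Formula: Average = sum / n
Substituting: Average = 12.5700 / 10
Result: 1.2570 mm


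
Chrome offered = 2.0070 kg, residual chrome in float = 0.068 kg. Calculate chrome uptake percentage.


Formula: Uptake = (offered - residual) / offered * 100
Substituting: Uptake = (2.0070 - 0.068) / 2.0070 * 100
Result: 96.6119 %


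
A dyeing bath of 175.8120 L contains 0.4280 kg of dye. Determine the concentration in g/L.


Formula: Conc = dye_mass(kg) / volume(L) * 1000
Substituting: Conc = 0.4280 / 175.8120 * 1000
Result: 2.4344 g/L


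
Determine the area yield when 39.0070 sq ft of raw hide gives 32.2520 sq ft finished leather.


Formula: Yield = finished / raw * 100
Substituting: Yield = 32.2520 / 39.0070 * 100
Result: 82.6826 %


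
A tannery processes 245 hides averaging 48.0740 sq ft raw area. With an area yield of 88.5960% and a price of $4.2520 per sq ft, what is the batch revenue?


Raw_total = N * avg_area = 245 * 48.0740 = 11778.1300 sq ft
Finished = Raw_total * yield / 100 = 11778.1300 * 88.5960 / 100 = 10434.9521 sq ft
Value = Finished * price = 10434.9521 * 4.2520 = 44369.4161 $


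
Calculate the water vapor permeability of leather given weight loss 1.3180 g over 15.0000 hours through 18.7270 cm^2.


Formula: WVP = loss / (area * time)
Substituting: WVP = 1.3180 / (18.7270 * 15.0000)
Result: 0.00469198 g/(cm^2*hr)


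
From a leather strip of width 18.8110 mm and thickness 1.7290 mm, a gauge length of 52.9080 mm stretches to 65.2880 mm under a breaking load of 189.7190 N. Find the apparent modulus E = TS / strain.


TS = F / (w * t) = 189.7190 / (18.8110 * 1.7290) = 5.8332 N/mm^2
strain = (Lf - L0) / L0 = (65.2880 - 52.9080) / 52.9080 = 0.2340
E = TS / strain = 5.8332 / 0.2340 = 24.9290 N/mm^2


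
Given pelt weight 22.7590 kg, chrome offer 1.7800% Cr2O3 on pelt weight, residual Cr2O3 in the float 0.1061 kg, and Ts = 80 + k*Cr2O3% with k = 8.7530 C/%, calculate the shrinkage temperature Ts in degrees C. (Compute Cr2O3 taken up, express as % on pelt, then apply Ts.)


Offered = pelt * offer_pct / 100 = 22.7590 * 1.7800 / 100 = 0.4051 kg
Uptake = offered - residual = 0.4051 - 0.1061 = 0.2990 kg
Cr2O3% on pelt = uptake / pelt * 100 = 0.2990 / 22.7590 * 100 = 1.3138 %
Ts = 80 + k * Cr2O3% = 80 + 8.7530 * 1.3138 = 91.4998 C


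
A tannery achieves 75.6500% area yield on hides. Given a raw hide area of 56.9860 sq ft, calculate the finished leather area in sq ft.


Formula: finished = raw * yield / 100
Substituting: finished = 56.9860 * 75.6500 / 100
Result: 43.1099 sq ft


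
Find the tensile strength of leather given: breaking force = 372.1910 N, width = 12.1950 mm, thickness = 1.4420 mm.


Formula: TS = force / (width * thickness)
Substituting: TS = 372.1910 / (12.1950 * 1.4420)
Result: 21.1650 N/mm^2


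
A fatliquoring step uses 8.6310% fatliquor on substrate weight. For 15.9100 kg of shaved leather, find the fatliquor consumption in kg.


Formula: Fat = substrate * pct / 100
Substituting: Fat = 15.9100 * 8.6310 / 100
Result: 1.3732 kg


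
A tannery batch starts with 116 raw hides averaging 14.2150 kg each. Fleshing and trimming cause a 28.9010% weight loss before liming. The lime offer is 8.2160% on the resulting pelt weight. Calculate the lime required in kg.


Total_raw = N * avg_wt = 116 * 14.2150 = 1648.9400 kg
Substrate = Total_raw * (1 - loss/100) = 1648.9400 * (1 - 28.9010/100) = 1172.3799 kg
Lime = Substrate * pct / 100 = 1172.3799 * 8.2160 / 100 = 96.3227 kg


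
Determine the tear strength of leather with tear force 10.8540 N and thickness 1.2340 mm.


Formula: Tear strength = force / thickness
Substituting: Tear strength = 10.8540 / 1.2340
Result: 8.7958 N/mm


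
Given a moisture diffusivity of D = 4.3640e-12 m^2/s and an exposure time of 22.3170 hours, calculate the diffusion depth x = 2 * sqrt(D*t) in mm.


t = 22.3170 hr * 3600 = 80341.2000 s
D * t = 4.3640e-12 * 80341.2000 = 3.5061e-07
x = 2 * sqrt(D*t) = 2 * sqrt(3.5061e-07) = 0.00118424 m = 1.1842 mm


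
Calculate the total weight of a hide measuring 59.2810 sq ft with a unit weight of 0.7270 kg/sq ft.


Formula: Weight = area * weight_per_sqft
Substituting: Weight = 59.2810 * 0.7270
Result: 43.0973 kg


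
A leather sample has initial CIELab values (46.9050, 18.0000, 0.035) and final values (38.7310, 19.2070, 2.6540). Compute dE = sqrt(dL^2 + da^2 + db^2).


dL = -8.1740, da = 1.2070, db = 2.6190
dE = sqrt((-8.1740)^2 + 1.2070^2 + 2.6190^2) = 8.6678


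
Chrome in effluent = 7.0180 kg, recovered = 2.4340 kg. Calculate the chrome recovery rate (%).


Formula: Recovery = recovered / input * 100
Substituting: Recovery = 2.4340 / 7.0180 * 100
Result: 34.6822 %


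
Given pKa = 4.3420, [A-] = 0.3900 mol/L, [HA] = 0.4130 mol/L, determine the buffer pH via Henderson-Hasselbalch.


ratio = [A-] / [HA] = 0.3900 / 0.4130 = 0.9443
log10(ratio) = -0.0248854
pH = pKa + log10(ratio) = 4.3420 - 0.0248854 = 4.3171


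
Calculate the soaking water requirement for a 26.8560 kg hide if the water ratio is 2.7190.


Formula: Water = hide_weight * ratio
Substituting: Water = 26.8560 * 2.7190
Result: 73.0215 kg


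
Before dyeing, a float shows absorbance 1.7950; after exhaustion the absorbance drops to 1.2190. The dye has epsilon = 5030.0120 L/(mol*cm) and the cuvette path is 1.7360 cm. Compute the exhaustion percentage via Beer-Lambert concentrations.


c_initial = A_i / (epsilon * l) = 1.7950 / (5030.0120 * 1.7360) = 2.0556e-04 mol/L
c_final = A_f / (epsilon * l) = 1.2190 / (5030.0120 * 1.7360) = 1.3960e-04 mol/L
Exhaustion = (c_initial - c_final) / c_initial * 100 = (2.0556e-04 - 1.3960e-04) / 2.0556e-04 * 100 = 32.0891 %


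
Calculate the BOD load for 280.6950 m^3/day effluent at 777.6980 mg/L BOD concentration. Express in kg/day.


Formula: BOD_load = volume * conc / 1000
Substituting: BOD_load = 280.6950 * 777.6980 / 1000
Result: 218.2959 kg/day


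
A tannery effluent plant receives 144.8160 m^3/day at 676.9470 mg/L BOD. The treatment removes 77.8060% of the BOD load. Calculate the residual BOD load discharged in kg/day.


Load_in = volume * conc / 1000 = 144.8160 * 676.9470 / 1000 = 98.0328 kg/day
Removed = Load_in * eff / 100 = 98.0328 * 77.8060 / 100 = 76.2754 kg/day
Load_out = Load_in - Removed = 98.0328 - 76.2754 = 21.7574 kg/day


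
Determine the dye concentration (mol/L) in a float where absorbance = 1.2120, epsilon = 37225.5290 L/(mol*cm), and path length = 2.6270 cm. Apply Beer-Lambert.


Formula: c = A / (epsilon * l)
Substituting: c = 1.2120 / (37225.5290 * 2.6270)
Result: 1.2394e-05 mol/L


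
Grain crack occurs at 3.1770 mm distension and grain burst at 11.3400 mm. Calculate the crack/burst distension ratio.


Formula: Ratio = crack / burst
Substituting: Ratio = 3.1770 / 11.3400
Result: 0.2802


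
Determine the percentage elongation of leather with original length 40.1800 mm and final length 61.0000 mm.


Formula: Elongation = (Lf - L0) / L0 * 100
Substituting: Elongation = (61.0000 - 40.1800) / 40.1800 * 100
Result: 51.8168 %


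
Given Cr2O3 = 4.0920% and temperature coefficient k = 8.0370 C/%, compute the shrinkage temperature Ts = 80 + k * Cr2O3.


Formula: Ts = 80 + k * Cr2O3
Substituting: Ts = 80 + 8.0370 * 4.0920
Result: 112.8874 C


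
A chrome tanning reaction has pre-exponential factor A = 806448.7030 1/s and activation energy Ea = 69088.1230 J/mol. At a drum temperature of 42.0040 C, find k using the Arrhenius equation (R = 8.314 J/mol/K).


T_K = T_C + 273.15 = 42.0040 + 273.15 = 315.1540 K
exponent = -Ea / (R * T_K) = -69088.1230 / (8.314 * 315.1540) = -26.3676
k = A * exp(exponent) = 806448.7030 * exp(-26.3676) = 2.8528e-06 1/s


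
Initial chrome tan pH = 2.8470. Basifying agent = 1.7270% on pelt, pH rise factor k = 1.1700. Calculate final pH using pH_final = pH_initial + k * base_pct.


Formula: pH_final = pH_initial + k * base_pct
Substituting: pH_final = 2.8470 + 1.1700 * 1.7270
Result: 4.8676


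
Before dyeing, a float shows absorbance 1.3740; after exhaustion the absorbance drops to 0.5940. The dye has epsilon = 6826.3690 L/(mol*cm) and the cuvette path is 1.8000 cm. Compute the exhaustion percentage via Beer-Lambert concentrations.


c_initial = A_i / (epsilon * l) = 1.3740 / (6826.3690 * 1.8000) = 1.1182e-04 mol/L
c_final = A_f / (epsilon * l) = 0.5940 / (6826.3690 * 1.8000) = 4.8342e-05 mol/L
Exhaustion = (c_initial - c_final) / c_initial * 100 = (1.1182e-04 - 4.8342e-05) / 1.1182e-04 * 100 = 56.7686 %


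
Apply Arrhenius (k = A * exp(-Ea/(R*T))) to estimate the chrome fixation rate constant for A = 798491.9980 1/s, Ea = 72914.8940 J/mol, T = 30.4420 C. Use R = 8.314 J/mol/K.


T_K = T_C + 273.15 = 30.4420 + 273.15 = 303.5920 K
exponent = -Ea / (R * T_K) = -72914.8940 / (8.314 * 303.5920) = -28.8879
k = A * exp(exponent) = 798491.9980 * exp(-28.8879) = 2.2720e-07 1/s


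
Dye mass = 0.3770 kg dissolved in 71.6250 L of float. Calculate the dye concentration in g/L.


Formula: Conc = dye_mass(kg) / volume(L) * 1000
Substituting: Conc = 0.3770 / 71.6250 * 1000
Result: 5.2635 g/L


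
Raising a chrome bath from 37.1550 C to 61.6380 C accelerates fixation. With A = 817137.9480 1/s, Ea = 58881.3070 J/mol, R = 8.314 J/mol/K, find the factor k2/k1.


T1 = 37.1550 + 273.15 = 310.3050 K; T2 = 61.6380 + 273.15 = 334.7880 K
k1 = A * exp(-Ea/(R*T1)) = 817137.9480 * exp(-58881.3070/(8.314*310.3050)) = 1.0006e-04 1/s
k2 = A * exp(-Ea/(R*T2)) = 817137.9480 * exp(-58881.3070/(8.314*334.7880)) = 5.3104e-04 1/s
k2/k1 = 5.3104e-04 / 1.0006e-04 = 5.3072


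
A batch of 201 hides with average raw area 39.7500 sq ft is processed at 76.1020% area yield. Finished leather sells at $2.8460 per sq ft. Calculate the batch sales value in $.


Raw_total = N * avg_area = 201 * 39.7500 = 7989.7500 sq ft
Finished = Raw_total * yield / 100 = 7989.7500 * 76.1020 / 100 = 6080.3595 sq ft
Value = Finished * price = 6080.3595 * 2.8460 = 17304.7033 $


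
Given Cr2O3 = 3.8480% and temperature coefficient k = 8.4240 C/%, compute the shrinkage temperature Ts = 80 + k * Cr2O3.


Formula: Ts = 80 + k * Cr2O3
Substituting: Ts = 80 + 8.4240 * 3.8480
Result: 112.4156 C


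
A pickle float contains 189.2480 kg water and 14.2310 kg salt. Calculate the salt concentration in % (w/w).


Formula: Conc = salt / (water + salt) * 100
Substituting: Conc = 14.2310 / (189.2480 + 14.2310) * 100
Result: 6.9938 %


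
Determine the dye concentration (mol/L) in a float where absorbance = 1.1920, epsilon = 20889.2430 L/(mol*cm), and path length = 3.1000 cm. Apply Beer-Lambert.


Formula: c = A / (epsilon * l)
Substituting: c = 1.1920 / (20889.2430 * 3.1000)
Result: 1.8407e-05 mol/L


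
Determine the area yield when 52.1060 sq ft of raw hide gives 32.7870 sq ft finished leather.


Formula: Yield = finished / raw * 100
Substituting: Yield = 32.7870 / 52.1060 * 100
Result: 62.9237 %


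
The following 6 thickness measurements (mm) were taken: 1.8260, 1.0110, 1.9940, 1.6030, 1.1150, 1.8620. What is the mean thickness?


Formula: Average = sum / n
Substituting: Average = 9.4110 / 6
Result: 1.5685 mm


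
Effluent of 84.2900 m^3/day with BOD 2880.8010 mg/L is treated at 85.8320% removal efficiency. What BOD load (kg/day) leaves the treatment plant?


Load_in = volume * conc / 1000 = 84.2900 * 2880.8010 / 1000 = 242.8227 kg/day
Removed = Load_in * eff / 100 = 242.8227 * 85.8320 / 100 = 208.4196 kg/day
Load_out = Load_in - Removed = 242.8227 - 208.4196 = 34.4031 kg/day


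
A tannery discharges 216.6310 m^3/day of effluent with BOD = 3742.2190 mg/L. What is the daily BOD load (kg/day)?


Formula: BOD_load = volume * conc / 1000
Substituting: BOD_load = 216.6310 * 3742.2190 / 1000
Result: 810.6806 kg/day


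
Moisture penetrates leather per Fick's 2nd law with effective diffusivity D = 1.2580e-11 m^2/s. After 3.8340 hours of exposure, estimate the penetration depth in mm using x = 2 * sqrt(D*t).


t = 3.8340 hr * 3600 = 13802.4000 s
D * t = 1.2580e-11 * 13802.4000 = 1.7363e-07
x = 2 * sqrt(D*t) = 2 * sqrt(1.7363e-07) = 8.3339e-04 m = 0.8334 mm


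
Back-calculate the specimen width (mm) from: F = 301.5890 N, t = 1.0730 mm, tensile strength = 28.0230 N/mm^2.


Formula: w = F / (TS * t)
Substituting: w = 301.5890 / (28.0230 * 1.0730)
Result: 10.0300 mm


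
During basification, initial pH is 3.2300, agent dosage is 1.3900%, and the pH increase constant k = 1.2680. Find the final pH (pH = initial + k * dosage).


Formula: pH_final = pH_initial + k * base_pct
Substituting: pH_final = 3.2300 + 1.2680 * 1.3900
Result: 4.9925


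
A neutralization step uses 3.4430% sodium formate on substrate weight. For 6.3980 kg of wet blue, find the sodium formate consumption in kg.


Formula: Neutralizer = substrate * pct / 100
Substituting: Neutralizer = 6.3980 * 3.4430 / 100
Result: 0.2203 kg


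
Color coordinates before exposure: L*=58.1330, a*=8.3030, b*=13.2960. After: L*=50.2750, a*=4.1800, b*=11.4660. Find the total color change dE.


dL = -7.8580, da = -4.1230, db = -1.8300
dE = sqrt((-7.8580)^2 + (-4.1230)^2 + (-1.8300)^2) = 9.0607


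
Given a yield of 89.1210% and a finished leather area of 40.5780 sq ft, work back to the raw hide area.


Formula: raw = finished * 100 / yield
Substituting: raw = 40.5780 * 100 / 89.1210
Result: 45.5314 sq ft


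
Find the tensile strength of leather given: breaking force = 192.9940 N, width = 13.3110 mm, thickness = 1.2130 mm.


Formula: TS = force / (width * thickness)
Substituting: TS = 192.9940 / (13.3110 * 1.2130)
Result: 11.9529 N/mm^2


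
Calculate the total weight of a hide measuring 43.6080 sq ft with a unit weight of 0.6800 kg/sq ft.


Formula: Weight = area * weight_per_sqft
Substituting: Weight = 43.6080 * 0.6800
Result: 29.6534 kg


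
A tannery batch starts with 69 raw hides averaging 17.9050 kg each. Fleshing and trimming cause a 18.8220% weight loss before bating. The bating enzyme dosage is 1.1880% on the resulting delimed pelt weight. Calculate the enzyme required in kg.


Total_raw = N * avg_wt = 69 * 17.9050 = 1235.4450 kg
Substrate = Total_raw * (1 - loss/100) = 1235.4450 * (1 - 18.8220/100) = 1002.9095 kg
Enzyme = Substrate * pct / 100 = 1002.9095 * 1.1880 / 100 = 11.9146 kg


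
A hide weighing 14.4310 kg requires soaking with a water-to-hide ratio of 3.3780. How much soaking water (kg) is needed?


Formula: Water = hide_weight * ratio
Substituting: Water = 14.4310 * 3.3780
Result: 48.7479 kg


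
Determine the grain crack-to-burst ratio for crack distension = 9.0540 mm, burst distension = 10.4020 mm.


Formula: Ratio = crack / burst
Substituting: Ratio = 9.0540 / 10.4020
Result: 0.8704


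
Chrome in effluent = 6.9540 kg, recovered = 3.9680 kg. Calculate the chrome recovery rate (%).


Formula: Recovery = recovered / input * 100
Substituting: Recovery = 3.9680 / 6.9540 * 100
Result: 57.0607 %


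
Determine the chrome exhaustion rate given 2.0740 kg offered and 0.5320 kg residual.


Formula: Uptake = (offered - residual) / offered * 100
Substituting: Uptake = (2.0740 - 0.5320) / 2.0740 * 100
Result: 74.3491 %


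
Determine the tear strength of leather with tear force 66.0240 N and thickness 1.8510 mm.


Formula: Tear strength = force / thickness
Substituting: Tear strength = 66.0240 / 1.8510
Result: 35.6694 N/mm


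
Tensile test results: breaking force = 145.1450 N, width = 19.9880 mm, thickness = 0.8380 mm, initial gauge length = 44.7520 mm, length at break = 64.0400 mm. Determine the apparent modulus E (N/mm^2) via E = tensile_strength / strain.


TS = F / (w * t) = 145.1450 / (19.9880 * 0.8380) = 8.6654 N/mm^2
strain = (Lf - L0) / L0 = (64.0400 - 44.7520) / 44.7520 = 0.4310
E = TS / strain = 8.6654 / 0.4310 = 20.1055 N/mm^2


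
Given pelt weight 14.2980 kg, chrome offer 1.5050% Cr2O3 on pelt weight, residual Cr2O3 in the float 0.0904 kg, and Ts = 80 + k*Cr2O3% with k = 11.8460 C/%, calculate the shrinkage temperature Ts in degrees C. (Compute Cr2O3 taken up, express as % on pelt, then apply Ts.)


Offered = pelt * offer_pct / 100 = 14.2980 * 1.5050 / 100 = 0.2152 kg
Uptake = offered - residual = 0.2152 - 0.0904 = 0.1248 kg
Cr2O3% on pelt = uptake / pelt * 100 = 0.1248 / 14.2980 * 100 = 0.8727 %
Ts = 80 + k * Cr2O3% = 80 + 11.8460 * 0.8727 = 90.3385 C


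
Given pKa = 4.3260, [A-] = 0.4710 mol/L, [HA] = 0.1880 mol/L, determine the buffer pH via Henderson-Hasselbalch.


ratio = [A-] / [HA] = 0.4710 / 0.1880 = 2.5053
log10(ratio) = 0.3989
pH = pKa + log10(ratio) = 4.3260 + 0.3989 = 4.7249


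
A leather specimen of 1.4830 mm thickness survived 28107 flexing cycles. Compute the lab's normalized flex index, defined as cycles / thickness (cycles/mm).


Formula: Index = cycles / thickness
Substituting: Index = 28107 / 1.4830
Result: 18952.7984 cycles/mm


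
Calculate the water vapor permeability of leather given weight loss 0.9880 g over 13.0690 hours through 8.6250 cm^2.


Formula: WVP = loss / (area * time)
Substituting: WVP = 0.9880 / (8.6250 * 13.0690)
Result: 0.00876507 g/(cm^2*hr)


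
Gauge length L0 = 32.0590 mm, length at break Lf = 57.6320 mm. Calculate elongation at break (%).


Formula: Elongation = (Lf - L0) / L0 * 100
Substituting: Elongation = (57.6320 - 32.0590) / 32.0590 * 100
Result: 79.7686 %


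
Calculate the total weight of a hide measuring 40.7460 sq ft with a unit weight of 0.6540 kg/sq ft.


Formula: Weight = area * weight_per_sqft
Substituting: Weight = 40.7460 * 0.6540
Result: 26.6479 kg


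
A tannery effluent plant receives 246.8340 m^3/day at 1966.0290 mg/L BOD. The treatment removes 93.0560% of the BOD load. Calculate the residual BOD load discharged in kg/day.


Load_in = volume * conc / 1000 = 246.8340 * 1966.0290 / 1000 = 485.2828 kg/day
Removed = Load_in * eff / 100 = 485.2828 * 93.0560 / 100 = 451.5848 kg/day
Load_out = Load_in - Removed = 485.2828 - 451.5848 = 33.6980 kg/day


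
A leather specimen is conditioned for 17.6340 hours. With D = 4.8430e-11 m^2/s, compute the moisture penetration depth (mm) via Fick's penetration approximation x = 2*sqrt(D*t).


t = 17.6340 hr * 3600 = 63482.4000 s
D * t = 4.8430e-11 * 63482.4000 = 3.0745e-06
x = 2 * sqrt(D*t) = 2 * sqrt(3.0745e-06) = 0.00350682 m = 3.5068 mm


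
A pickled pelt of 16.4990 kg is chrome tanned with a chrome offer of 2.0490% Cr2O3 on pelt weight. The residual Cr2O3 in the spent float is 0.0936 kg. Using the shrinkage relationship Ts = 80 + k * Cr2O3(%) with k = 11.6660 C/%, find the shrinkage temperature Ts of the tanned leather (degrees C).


Offered = pelt * offer_pct / 100 = 16.4990 * 2.0490 / 100 = 0.3381 kg
Uptake = offered - residual = 0.3381 - 0.0936 = 0.2445 kg
Cr2O3% on pelt = uptake / pelt * 100 = 0.2445 / 16.4990 * 100 = 1.4817 %
Ts = 80 + k * Cr2O3% = 80 + 11.6660 * 1.4817 = 97.2854 C


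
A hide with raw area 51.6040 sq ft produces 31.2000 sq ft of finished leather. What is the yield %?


Formula: Yield = finished / raw * 100
Substituting: Yield = 31.2000 / 51.6040 * 100
Result: 60.4604 %


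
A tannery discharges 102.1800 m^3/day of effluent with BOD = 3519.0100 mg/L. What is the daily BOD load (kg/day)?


Formula: BOD_load = volume * conc / 1000
Substituting: BOD_load = 102.1800 * 3519.0100 / 1000
Result: 359.5724 kg/day


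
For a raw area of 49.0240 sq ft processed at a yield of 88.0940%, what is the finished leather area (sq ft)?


Formula: finished = raw * yield / 100
Substituting: finished = 49.0240 * 88.0940 / 100
Result: 43.1872 sq ft


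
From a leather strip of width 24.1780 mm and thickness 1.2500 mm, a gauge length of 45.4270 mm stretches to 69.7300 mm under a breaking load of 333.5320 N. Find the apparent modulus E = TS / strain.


TS = F / (w * t) = 333.5320 / (24.1780 * 1.2500) = 11.0359 N/mm^2
strain = (Lf - L0) / L0 = (69.7300 - 45.4270) / 45.4270 = 0.5350
E = TS / strain = 11.0359 / 0.5350 = 20.6282 N/mm^2


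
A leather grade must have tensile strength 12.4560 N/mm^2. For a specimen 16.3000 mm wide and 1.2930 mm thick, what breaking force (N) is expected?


Formula: F = TS * w * t
Substituting: F = 12.4560 * 16.3000 * 1.2930
Result: 262.5214 N


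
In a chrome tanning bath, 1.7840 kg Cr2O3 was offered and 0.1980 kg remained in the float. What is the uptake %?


Formula: Uptake = (offered - residual) / offered * 100
Substituting: Uptake = (1.7840 - 0.1980) / 1.7840 * 100
Result: 88.9013 %


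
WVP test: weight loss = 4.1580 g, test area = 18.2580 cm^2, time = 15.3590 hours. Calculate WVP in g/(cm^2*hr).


Formula: WVP = loss / (area * time)
Substituting: WVP = 4.1580 / (18.2580 * 15.3590)
Result: 0.0148275 g/(cm^2*hr)


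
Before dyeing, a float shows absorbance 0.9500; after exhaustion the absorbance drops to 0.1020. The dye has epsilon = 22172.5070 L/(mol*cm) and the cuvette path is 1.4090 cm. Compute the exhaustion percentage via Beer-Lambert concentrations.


c_initial = A_i / (epsilon * l) = 0.9500 / (22172.5070 * 1.4090) = 3.0409e-05 mol/L
c_final = A_f / (epsilon * l) = 0.1020 / (22172.5070 * 1.4090) = 3.2649e-06 mol/L
Exhaustion = (c_initial - c_final) / c_initial * 100 = (3.0409e-05 - 3.2649e-06) / 3.0409e-05 * 100 = 89.2632 %


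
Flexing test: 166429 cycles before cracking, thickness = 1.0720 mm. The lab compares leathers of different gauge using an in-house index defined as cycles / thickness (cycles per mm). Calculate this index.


Formula: Index = cycles / thickness
Substituting: Index = 166429 / 1.0720
Result: 155250.9328 cycles/mm


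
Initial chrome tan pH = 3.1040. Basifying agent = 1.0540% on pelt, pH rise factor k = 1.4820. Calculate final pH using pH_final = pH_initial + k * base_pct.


Formula: pH_final = pH_initial + k * base_pct
Substituting: pH_final = 3.1040 + 1.4820 * 1.0540
Result: 4.6660


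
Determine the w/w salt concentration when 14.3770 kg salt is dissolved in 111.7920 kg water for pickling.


Formula: Conc = salt / (water + salt) * 100
Substituting: Conc = 14.3770 / (111.7920 + 14.3770) * 100
Result: 11.3950 %


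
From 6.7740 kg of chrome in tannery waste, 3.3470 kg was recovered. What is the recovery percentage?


Formula: Recovery = recovered / input * 100
Substituting: Recovery = 3.3470 / 6.7740 * 100
Result: 49.4095 %


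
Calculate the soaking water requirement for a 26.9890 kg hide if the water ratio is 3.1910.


Formula: Water = hide_weight * ratio
Substituting: Water = 26.9890 * 3.1910
Result: 86.1219 kg


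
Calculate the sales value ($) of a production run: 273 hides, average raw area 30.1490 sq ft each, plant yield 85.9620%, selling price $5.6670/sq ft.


Raw_total = N * avg_area = 273 * 30.1490 = 8230.6770 sq ft
Finished = Raw_total * yield / 100 = 8230.6770 * 85.9620 / 100 = 7075.2546 sq ft
Value = Finished * price = 7075.2546 * 5.6670 = 40095.4676 $


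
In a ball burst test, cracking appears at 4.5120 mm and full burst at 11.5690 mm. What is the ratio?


Formula: Ratio = crack / burst
Substituting: Ratio = 4.5120 / 11.5690
Result: 0.3900


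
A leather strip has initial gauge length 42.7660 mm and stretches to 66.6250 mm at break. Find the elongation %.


Formula: Elongation = (Lf - L0) / L0 * 100
Substituting: Elongation = (66.6250 - 42.7660) / 42.7660 * 100
Result: 55.7896 %


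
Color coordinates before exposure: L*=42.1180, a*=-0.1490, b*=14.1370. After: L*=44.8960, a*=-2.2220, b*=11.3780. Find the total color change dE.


dL = 2.7780, da = -2.0730, db = -2.7590
dE = sqrt(2.7780^2 + (-2.0730)^2 + (-2.7590)^2) = 4.4302


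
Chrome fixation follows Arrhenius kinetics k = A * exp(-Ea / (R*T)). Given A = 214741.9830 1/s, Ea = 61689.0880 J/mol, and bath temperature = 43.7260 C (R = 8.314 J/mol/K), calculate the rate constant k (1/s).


T_K = T_C + 273.15 = 43.7260 + 273.15 = 316.8760 K
exponent = -Ea / (R * T_K) = -61689.0880 / (8.314 * 316.8760) = -23.4158
k = A * exp(exponent) = 214741.9830 * exp(-23.4158) = 1.4540e-05 1/s


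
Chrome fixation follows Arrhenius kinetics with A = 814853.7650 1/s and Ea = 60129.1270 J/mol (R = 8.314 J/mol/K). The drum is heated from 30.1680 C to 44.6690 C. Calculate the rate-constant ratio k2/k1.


T1 = 30.1680 + 273.15 = 303.3180 K; T2 = 44.6690 + 273.15 = 317.8190 K
k1 = A * exp(-Ea/(R*T1)) = 814853.7650 * exp(-60129.1270/(8.314*303.3180)) = 3.5960e-05 1/s
k2 = A * exp(-Ea/(R*T2)) = 814853.7650 * exp(-60129.1270/(8.314*317.8190)) = 1.0673e-04 1/s
k2/k1 = 1.0673e-04 / 3.5960e-05 = 2.9681


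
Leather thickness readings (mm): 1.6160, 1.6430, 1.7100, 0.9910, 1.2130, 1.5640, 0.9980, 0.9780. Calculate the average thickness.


Formula: Average = sum / n
Substituting: Average = 10.7130 / 8
Result: 1.3391 mm


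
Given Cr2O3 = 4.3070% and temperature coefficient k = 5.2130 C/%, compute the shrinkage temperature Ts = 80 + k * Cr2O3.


Formula: Ts = 80 + k * Cr2O3
Substituting: Ts = 80 + 5.2130 * 4.3070
Result: 102.4524 C


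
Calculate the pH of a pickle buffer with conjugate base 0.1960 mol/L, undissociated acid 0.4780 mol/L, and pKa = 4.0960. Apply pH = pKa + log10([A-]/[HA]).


ratio = [A-] / [HA] = 0.1960 / 0.4780 = 0.4100
log10(ratio) = -0.3872
pH = pKa + log10(ratio) = 4.0960 - 0.3872 = 3.7088


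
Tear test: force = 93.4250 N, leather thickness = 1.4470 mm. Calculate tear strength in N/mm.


Formula: Tear strength = force / thickness
Substituting: Tear strength = 93.4250 / 1.4470
Result: 64.5646 N/mm


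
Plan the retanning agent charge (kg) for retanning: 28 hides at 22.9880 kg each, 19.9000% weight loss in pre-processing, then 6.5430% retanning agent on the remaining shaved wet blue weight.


Total_raw = N * avg_wt = 28 * 22.9880 = 643.6640 kg
Substrate = Total_raw * (1 - loss/100) = 643.6640 * (1 - 19.9000/100) = 515.5749 kg
Retan = Substrate * pct / 100 = 515.5749 * 6.5430 / 100 = 33.7341 kg


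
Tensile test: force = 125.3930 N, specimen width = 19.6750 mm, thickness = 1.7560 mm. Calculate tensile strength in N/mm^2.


Formula: TS = force / (width * thickness)
Substituting: TS = 125.3930 / (19.6750 * 1.7560)
Result: 3.6294 N/mm^2


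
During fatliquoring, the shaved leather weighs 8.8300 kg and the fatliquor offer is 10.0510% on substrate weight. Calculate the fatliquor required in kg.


Formula: Fat = substrate * pct / 100
Substituting: Fat = 8.8300 * 10.0510 / 100
Result: 0.8875 kg


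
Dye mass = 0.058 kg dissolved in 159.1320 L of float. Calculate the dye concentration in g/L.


Formula: Conc = dye_mass(kg) / volume(L) * 1000
Substituting: Conc = 0.058 / 159.1320 * 1000
Result: 0.3645 g/L


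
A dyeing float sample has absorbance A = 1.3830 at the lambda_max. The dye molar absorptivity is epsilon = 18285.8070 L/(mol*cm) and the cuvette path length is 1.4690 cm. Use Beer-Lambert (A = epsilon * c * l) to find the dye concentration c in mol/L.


Formula: c = A / (epsilon * l)
Substituting: c = 1.3830 / (18285.8070 * 1.4690)
Result: 5.1486e-05 mol/L


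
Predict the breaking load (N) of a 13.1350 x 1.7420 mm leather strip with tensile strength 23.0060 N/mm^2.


Formula: F = TS * w * t
Substituting: F = 23.0060 * 13.1350 * 1.7420
Result: 526.4042 N


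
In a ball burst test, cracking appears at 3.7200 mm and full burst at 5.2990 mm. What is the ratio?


Formula: Ratio = crack / burst
Substituting: Ratio = 3.7200 / 5.2990
Result: 0.7020


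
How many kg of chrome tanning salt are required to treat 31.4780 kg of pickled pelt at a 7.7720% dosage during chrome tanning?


Formula: Chrome = substrate * pct / 100
Substituting: Chrome = 31.4780 * 7.7720 / 100
Result: 2.4465 kg


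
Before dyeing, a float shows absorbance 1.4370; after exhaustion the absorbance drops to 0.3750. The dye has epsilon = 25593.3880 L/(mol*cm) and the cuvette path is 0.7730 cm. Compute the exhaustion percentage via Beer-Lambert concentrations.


c_initial = A_i / (epsilon * l) = 1.4370 / (25593.3880 * 0.7730) = 7.2636e-05 mol/L
c_final = A_f / (epsilon * l) = 0.3750 / (25593.3880 * 0.7730) = 1.8955e-05 mol/L
Exhaustion = (c_initial - c_final) / c_initial * 100 = (7.2636e-05 - 1.8955e-05) / 7.2636e-05 * 100 = 73.9040 %


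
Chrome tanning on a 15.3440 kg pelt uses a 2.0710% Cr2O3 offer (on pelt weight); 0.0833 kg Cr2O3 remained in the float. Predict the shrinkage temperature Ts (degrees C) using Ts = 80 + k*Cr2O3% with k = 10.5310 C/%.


Offered = pelt * offer_pct / 100 = 15.3440 * 2.0710 / 100 = 0.3178 kg
Uptake = offered - residual = 0.3178 - 0.0833 = 0.2345 kg
Cr2O3% on pelt = uptake / pelt * 100 = 0.2345 / 15.3440 * 100 = 1.5281 %
Ts = 80 + k * Cr2O3% = 80 + 10.5310 * 1.5281 = 96.0926 C


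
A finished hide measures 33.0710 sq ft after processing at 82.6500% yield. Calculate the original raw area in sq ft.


Formula: raw = finished * 100 / yield
Substituting: raw = 33.0710 * 100 / 82.6500
Result: 40.0133 sq ft


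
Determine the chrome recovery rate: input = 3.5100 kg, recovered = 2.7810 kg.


Formula: Recovery = recovered / input * 100
Substituting: Recovery = 2.7810 / 3.5100 * 100
Result: 79.2308 %


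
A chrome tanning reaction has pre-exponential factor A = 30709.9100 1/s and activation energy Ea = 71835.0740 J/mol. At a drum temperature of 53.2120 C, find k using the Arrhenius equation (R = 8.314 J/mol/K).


T_K = T_C + 273.15 = 53.2120 + 273.15 = 326.3620 K
exponent = -Ea / (R * T_K) = -71835.0740 / (8.314 * 326.3620) = -26.4744
k = A * exp(exponent) = 30709.9100 * exp(-26.4744) = 9.7627e-08 1/s


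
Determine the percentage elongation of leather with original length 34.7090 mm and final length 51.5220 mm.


Formula: Elongation = (Lf - L0) / L0 * 100
Substituting: Elongation = (51.5220 - 34.7090) / 34.7090 * 100
Result: 48.4399 %


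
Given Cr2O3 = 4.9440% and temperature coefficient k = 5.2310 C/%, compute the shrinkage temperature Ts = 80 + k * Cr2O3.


Formula: Ts = 80 + k * Cr2O3
Substituting: Ts = 80 + 5.2310 * 4.9440
Result: 105.8621 C


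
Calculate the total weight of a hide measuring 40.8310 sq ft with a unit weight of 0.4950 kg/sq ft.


Formula: Weight = area * weight_per_sqft
Substituting: Weight = 40.8310 * 0.4950
Result: 20.2113 kg


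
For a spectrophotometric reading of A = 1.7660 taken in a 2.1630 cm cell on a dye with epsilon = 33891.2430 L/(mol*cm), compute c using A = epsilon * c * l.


Formula: c = A / (epsilon * l)
Substituting: c = 1.7660 / (33891.2430 * 2.1630)
Result: 2.4091e-05 mol/L


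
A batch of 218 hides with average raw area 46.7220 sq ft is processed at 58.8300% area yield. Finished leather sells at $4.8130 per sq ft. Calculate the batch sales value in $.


Raw_total = N * avg_area = 218 * 46.7220 = 10185.3960 sq ft
Finished = Raw_total * yield / 100 = 10185.3960 * 58.8300 / 100 = 5992.0685 sq ft
Value = Finished * price = 5992.0685 * 4.8130 = 28839.8255 $


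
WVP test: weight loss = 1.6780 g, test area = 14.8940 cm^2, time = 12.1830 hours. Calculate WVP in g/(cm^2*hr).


Formula: WVP = loss / (area * time)
Substituting: WVP = 1.6780 / (14.8940 * 12.1830)
Result: 0.00924754 g/(cm^2*hr)


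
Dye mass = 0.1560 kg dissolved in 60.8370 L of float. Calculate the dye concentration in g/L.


Formula: Conc = dye_mass(kg) / volume(L) * 1000
Substituting: Conc = 0.1560 / 60.8370 * 1000
Result: 2.5642 g/L


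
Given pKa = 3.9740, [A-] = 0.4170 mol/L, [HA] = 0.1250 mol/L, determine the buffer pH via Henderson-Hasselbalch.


ratio = [A-] / [HA] = 0.4170 / 0.1250 = 3.3360
log10(ratio) = 0.5232
pH = pKa + log10(ratio) = 3.9740 + 0.5232 = 4.4972


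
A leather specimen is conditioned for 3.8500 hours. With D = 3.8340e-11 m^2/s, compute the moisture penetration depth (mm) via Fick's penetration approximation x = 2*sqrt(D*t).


t = 3.8500 hr * 3600 = 13860.0000 s
D * t = 3.8340e-11 * 13860.0000 = 5.3139e-07
x = 2 * sqrt(D*t) = 2 * sqrt(5.3139e-07) = 0.00145793 m = 1.4579 mm


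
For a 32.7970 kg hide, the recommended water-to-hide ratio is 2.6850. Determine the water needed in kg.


Formula: Water = hide_weight * ratio
Substituting: Water = 32.7970 * 2.6850
Result: 88.0599 kg


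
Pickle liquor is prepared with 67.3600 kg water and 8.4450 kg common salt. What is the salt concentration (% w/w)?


Formula: Conc = salt / (water + salt) * 100
Substituting: Conc = 8.4450 / (67.3600 + 8.4450) * 100
Result: 11.1404 %
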